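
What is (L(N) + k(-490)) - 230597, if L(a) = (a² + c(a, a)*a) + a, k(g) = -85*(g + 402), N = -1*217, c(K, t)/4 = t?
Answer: 12111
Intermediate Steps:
c(K, t) = 4*t
N = -217
k(g) = -34170 - 85*g (k(g) = -85*(402 + g) = -34170 - 85*g)
L(a) = a + 5*a² (L(a) = (a² + (4*a)*a) + a = (a² + 4*a²) + a = 5*a² + a = a + 5*a²)
(L(N) + k(-490)) - 230597 = (-217*(1 + 5*(-217)) + (-34170 - 85*(-490))) - 230597 = (-217*(1 - 1085) + (-34170 + 41650)) - 230597 = (-217*(-1084) + 7480) - 230597 = (235228 + 7480) - 230597 = 242708 - 230597 = 12111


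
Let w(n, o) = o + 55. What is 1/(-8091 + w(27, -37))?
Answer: -1/8073 ≈ -0.00012387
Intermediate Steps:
w(n, o) = 55 + o
1/(-8091 + w(27, -37)) = 1/(-8091 + (55 - 37)) = 1/(-8091 + 18) = 1/(-8073) = -1/8073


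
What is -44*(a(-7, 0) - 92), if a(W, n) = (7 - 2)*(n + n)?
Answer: 4048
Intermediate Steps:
a(W, n) = 10*n (a(W, n) = 5*(2*n) = 10*n)
-44*(a(-7, 0) - 92) = -44*(10*0 - 92) = -44*(0 - 92) = -44*(-92) = 4048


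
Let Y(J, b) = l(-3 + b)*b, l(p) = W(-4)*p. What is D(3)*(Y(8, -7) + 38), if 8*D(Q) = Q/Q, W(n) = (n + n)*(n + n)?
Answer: 2259/4 ≈ 564.75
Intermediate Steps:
W(n) = 4*n² (W(n) = (2*n)*(2*n) = 4*n²)
D(Q) = ⅛ (D(Q) = (Q/Q)/8 = (⅛)*1 = ⅛)
l(p) = 64*p (l(p) = (4*(-4)²)*p = (4*16)*p = 64*p)
Y(J, b) = b*(-192 + 64*b) (Y(J, b) = (64*(-3 + b))*b = (-192 + 64*b)*b = b*(-192 + 64*b))
D(3)*(Y(8, -7) + 38) = (64*(-7)*(-3 - 7) + 38)/8 = (64*(-7)*(-10) + 38)/8 = (4480 + 38)/8 = (⅛)*4518 = 2259/4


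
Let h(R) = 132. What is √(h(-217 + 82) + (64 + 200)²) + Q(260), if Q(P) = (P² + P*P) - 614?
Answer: 134586 + 46*√33 ≈ 1.3485e+5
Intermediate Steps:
Q(P) = -614 + 2*P² (Q(P) = (P² + P²) - 614 = 2*P² - 614 = -614 + 2*P²)
√(h(-217 + 82) + (64 + 200)²) + Q(260) = √(132 + (64 + 200)²) + (-614 + 2*260²) = √(132 + 264²) + (-614 + 2*67600) = √(132 + 69696) + (-614 + 135200) = √69828 + 134586 = 46*√33 + 134586 = 134586 + 46*√33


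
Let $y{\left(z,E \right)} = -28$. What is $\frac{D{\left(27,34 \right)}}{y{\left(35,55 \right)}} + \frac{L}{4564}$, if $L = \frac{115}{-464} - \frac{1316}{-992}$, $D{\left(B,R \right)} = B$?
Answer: $- \frac{63288467}{65648576} \approx -0.96405$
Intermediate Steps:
$L = \frac{15517}{14384}$ ($L = 115 \left(- \frac{1}{464}\right) - - \frac{329}{248} = - \frac{115}{464} + \frac{329}{248} = \frac{15517}{14384} \approx 1.0788$)
$\frac{D{\left(27,34 \right)}}{y{\left(35,55 \right)}} + \frac{L}{4564} = \frac{27}{-28} + \frac{15517}{14384 \cdot 4564} = 27 \left(- \frac{1}{28}\right) + \frac{15517}{14384} \cdot \frac{1}{4564} = - \frac{27}{28} + \frac{15517}{65648576} = - \frac{63288467}{65648576}$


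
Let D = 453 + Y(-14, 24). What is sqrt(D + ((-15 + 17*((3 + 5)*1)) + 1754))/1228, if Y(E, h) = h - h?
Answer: sqrt(582)/614 ≈ 0.039291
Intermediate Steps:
Y(E, h) = 0
D = 453 (D = 453 + 0 = 453)
sqrt(D + ((-15 + 17*((3 + 5)*1)) + 1754))/1228 = sqrt(453 + ((-15 + 17*((3 + 5)*1)) + 1754))/1228 = sqrt(453 + ((-15 + 17*(8*1)) + 1754))*(1/1228) = sqrt(453 + ((-15 + 17*8) + 1754))*(1/1228) = sqrt(453 + ((-15 + 136) + 1754))*(1/1228) = sqrt(453 + (121 + 1754))*(1/1228) = sqrt(453 + 1875)*(1/1228) = sqrt(2328)*(1/1228) = (2*sqrt(582))*(1/1228) = sqrt(582)/614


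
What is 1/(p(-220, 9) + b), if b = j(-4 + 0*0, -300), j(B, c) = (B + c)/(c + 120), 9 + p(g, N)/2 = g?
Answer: -45/20534 ≈ -0.0021915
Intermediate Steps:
p(g, N) = -18 + 2*g
j(B, c) = (B + c)/(120 + c)
b = 76/45 (b = ((-4 + 0*0) - 300)/(120 - 300) = ((-4 + 0) - 300)/(-180) = -(-4 - 300)/180 = -1/180*(-304) = 76/45 ≈ 1.6889)
1/(p(-220, 9) + b) = 1/((-18 + 2*(-220)) + 76/45) = 1/((-18 - 440) + 76/45) = 1/(-458 + 76/45) = 1/(-20534/45) = -45/20534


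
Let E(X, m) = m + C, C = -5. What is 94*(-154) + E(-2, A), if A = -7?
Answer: -14488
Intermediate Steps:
E(X, m) = -5 + m (E(X, m) = m - 5 = -5 + m)
94*(-154) + E(-2, A) = 94*(-154) + (-5 - 7) = -14476 - 12 = -14488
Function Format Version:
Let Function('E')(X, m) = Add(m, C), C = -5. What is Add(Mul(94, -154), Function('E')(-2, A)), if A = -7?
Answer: -14488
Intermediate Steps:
Function('E')(X, m) = Add(-5, m) (Function('E')(X, m) = Add(m, -5) = Add(-5, m))
Add(Mul(94, -154), Function('E')(-2, A)) = Add(Mul(94, -154), Add(-5, -7)) = Add(-14476, -12) = -14488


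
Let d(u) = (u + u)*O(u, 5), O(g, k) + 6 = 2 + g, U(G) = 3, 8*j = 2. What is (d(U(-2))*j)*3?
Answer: -9/2 ≈ -4.5000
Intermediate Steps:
j = ¼ (j = (⅛)*2 = ¼ ≈ 0.25000)
O(g, k) = -4 + g (O(g, k) = -6 + (2 + g) = -4 + g)
d(u) = 2*u*(-4 + u) (d(u) = (u + u)*(-4 + u) = (2*u)*(-4 + u) = 2*u*(-4 + u))
(d(U(-2))*j)*3 = ((2*3*(-4 + 3))*(¼))*3 = ((2*3*(-1))*(¼))*3 = -6*¼*3 = -3/2*3 = -9/2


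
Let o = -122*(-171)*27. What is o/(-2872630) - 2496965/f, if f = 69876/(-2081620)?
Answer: 1866395206202093122/25090986735 ≈ 7.4385e+7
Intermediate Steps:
f = -17469/520405 (f = 69876*(-1/2081620) = -17469/520405 ≈ -0.033568)
o = 563274 (o = 20862*27 = 563274)
o/(-2872630) - 2496965/f = 563274/(-2872630) - 2496965/(-17469/520405) = 563274*(-1/2872630) - 2496965*(-520405/17469) = -281637/1436315 + 1299433070825/17469 = 1866395206202093122/25090986735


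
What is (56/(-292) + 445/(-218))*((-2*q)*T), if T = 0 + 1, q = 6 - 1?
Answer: 177685/7957 ≈ 22.331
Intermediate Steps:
q = 5
T = 1
(56/(-292) + 445/(-218))*((-2*q)*T) = (56/(-292) + 445/(-218))*(-2*5*1) = (56*(-1/292) + 445*(-1/218))*(-10*1) = (-14/73 - 445/218)*(-10) = -35537/15914*(-10) = 177685/7957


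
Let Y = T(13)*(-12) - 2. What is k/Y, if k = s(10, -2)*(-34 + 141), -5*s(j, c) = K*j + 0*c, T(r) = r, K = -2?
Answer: -214/79 ≈ -2.7089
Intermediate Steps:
s(j, c) = 2*j/5 (s(j, c) = -(-2*j + 0*c)/5 = -(-2*j + 0)/5 = -(-2)*j/5 = 2*j/5)
Y = -158 (Y = 13*(-12) - 2 = -156 - 2 = -158)
k = 428 (k = ((2/5)*10)*(-34 + 141) = 4*107 = 428)
k/Y = 428/(-158) = 428*(-1/158) = -214/79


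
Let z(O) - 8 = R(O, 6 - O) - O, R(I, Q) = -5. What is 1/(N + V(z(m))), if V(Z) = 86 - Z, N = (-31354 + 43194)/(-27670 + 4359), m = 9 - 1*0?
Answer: 23311/2132772 ≈ 0.010930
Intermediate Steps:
m = 9 (m = 9 + 0 = 9)
N = -11840/23311 (N = 11840/(-23311) = 11840*(-1/23311) = -11840/23311 ≈ -0.50791)
z(O) = 3 - O (z(O) = 8 + (-5 - O) = 3 - O)
1/(N + V(z(m))) = 1/(-11840/23311 + (86 - (3 - 1*9))) = 1/(-11840/23311 + (86 - (3 - 9))) = 1/(-11840/23311 + (86 - 1*(-6))) = 1/(-11840/23311 + (86 + 6)) = 1/(-11840/23311 + 92) = 1/(2132772/23311) = 23311/2132772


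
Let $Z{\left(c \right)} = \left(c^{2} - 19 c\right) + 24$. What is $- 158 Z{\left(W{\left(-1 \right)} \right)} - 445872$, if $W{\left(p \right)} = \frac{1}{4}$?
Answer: $- \frac{3591387}{8} \approx -4.4892 \cdot 10^{5}$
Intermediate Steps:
$W{\left(p \right)} = \frac{1}{4}$
$Z{\left(c \right)} = 24 + c^{2} - 19 c$
$- 158 Z{\left(W{\left(-1 \right)} \right)} - 445872 = - 158 \left(24 + \left(\frac{1}{4}\right)^{2} - \frac{19}{4}\right) - 445872 = - 158 \left(24 + \frac{1}{16} - \frac{19}{4}\right) - 445872 = \left(-158\right) \frac{309}{16} - 445872 = - \frac{24411}{8} - 445872 = - \frac{3591387}{8}$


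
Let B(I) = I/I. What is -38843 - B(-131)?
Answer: -38844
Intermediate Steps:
B(I) = 1
-38843 - B(-131) = -38843 - 1*1 = -38843 - 1 = -38844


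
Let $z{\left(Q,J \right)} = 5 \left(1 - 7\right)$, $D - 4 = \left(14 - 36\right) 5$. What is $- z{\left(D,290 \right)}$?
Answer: $30$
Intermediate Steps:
$D = -106$ ($D = 4 + \left(14 - 36\right) 5 = 4 - 110 = -106$)
$z{\left(Q,J \right)} = -30$ ($z{\left(Q,J \right)} = 5 \left(-6\right) = -30$)
$- z{\left(D,290 \right)} = \left(-1\right) \left(-30\right) = 30$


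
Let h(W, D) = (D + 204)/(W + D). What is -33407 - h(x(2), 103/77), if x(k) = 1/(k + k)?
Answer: -100609/3 ≈ -33536.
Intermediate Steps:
x(k) = 1/(2*k)
h(W, D) = (204 + D)/(D + W)
-33407 - h(x(2), 103/77) = -33407 - (204 + 103/77)/(103/77 + (½)/2) = -33407 - (204 + 103*(1/77))/(103*(1/77) + (½)*(½)) = -33407 - (204 + 103/77)/(103/77 + ¼) = -33407 - 15811/(489/308*77) = -33407 - 308*15811/(489*77) = -33407 - 1*388/3 = -33407 - 388/3 = -100609/3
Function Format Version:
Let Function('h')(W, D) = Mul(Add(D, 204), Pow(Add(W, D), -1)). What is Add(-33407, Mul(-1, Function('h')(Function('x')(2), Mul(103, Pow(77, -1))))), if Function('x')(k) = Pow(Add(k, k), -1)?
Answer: Rational(-100609, 3) ≈ -33536.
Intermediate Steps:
Function('x')(k) = Mul(Rational(1, 2), Pow(k, -1)) (Function('x')(k) = Pow(Mul(2, k), -1) = Mul(Rational(1, 2), Pow(k, -1)))
Function('h')(W, D) = Mul(Pow(Add(D, W), -1), Add(204, D)) (Function('h')(W, D) = Mul(Add(204, D), Pow(Add(D, W), -1)) = Mul(Pow(Add(D, W), -1), Add(204, D)))
Add(-33407, Mul(-1, Function('h')(Function('x')(2), Mul(103, Pow(77, -1))))) = Add(-33407, Mul(-1, Mul(Pow(Add(Mul(103, Pow(77, -1)), Mul(Rational(1, 2), Pow(2, -1))), -1), Add(204, Mul(103, Pow(77, -1)))))) = Add(-33407, Mul(-1, Mul(Pow(Add(Mul(103, Rational(1, 77)), Mul(Rational(1, 2), Rational(1, 2))), -1), Add(204, Mul(103, Rational(1, 77)))))) = Add(-33407, Mul(-1, Mul(Pow(Add(Rational(103, 77), Rational(1, 4)), -1), Add(204, Rational(103, 77))))) = Add(-33407, Mul(-1, Mul(Pow(Rational(489, 308), -1), Rational(15811, 77)))) = Add(-33407, Mul(-1, Mul(Rational(308, 489), Rational(15811, 77)))) = Add(-33407, Mul(-1, Rational(388, 3))) = Add(-33407, Rational(-388, 3)) = Rational(-100609, 3)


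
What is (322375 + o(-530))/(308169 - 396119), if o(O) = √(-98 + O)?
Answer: -12895/3518 - I*√157/43975 ≈ -3.6654 - 0.00028493*I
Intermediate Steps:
(322375 + o(-530))/(308169 - 396119) = (322375 + √(-98 - 530))/(308169 - 396119) = (322375 + √(-628))/(-87950) = (322375 + 2*I*√157)*(-1/87950) = -12895/3518 - I*√157/43975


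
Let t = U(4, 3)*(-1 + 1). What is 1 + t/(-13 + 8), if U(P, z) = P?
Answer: 1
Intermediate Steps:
t = 0 (t = 4*(-1 + 1) = 4*0 = 0)
1 + t/(-13 + 8) = 1 + 0/(-13 + 8) = 1 + 0/(-5) = 1 - ⅕*0 = 1 + 0 = 1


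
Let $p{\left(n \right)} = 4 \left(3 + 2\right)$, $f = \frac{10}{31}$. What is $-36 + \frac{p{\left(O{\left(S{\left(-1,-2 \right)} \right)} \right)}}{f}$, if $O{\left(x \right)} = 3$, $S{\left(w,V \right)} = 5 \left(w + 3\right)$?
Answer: $26$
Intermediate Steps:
$f = \frac{10}{31}$ ($f = 10 \cdot \frac{1}{31} = \frac{10}{31} \approx 0.32258$)
$S{\left(w,V \right)} = 15 + 5 w$ ($S{\left(w,V \right)} = 5 \left(3 + w\right) = 15 + 5 w$)
$p{\left(n \right)} = 20$ ($p{\left(n \right)} = 4 \cdot 5 = 20$)
$-36 + \frac{p{\left(O{\left(S{\left(-1,-2 \right)} \right)} \right)}}{f} = -36 + \frac{1}{\frac{10}{31}} \cdot 20 = -36 + \frac{31}{10} \cdot 20 = -36 + 62 = 26$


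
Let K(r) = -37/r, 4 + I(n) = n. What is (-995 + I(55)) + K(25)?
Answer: -23637/25 ≈ -945.48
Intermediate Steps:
I(n) = -4 + n
(-995 + I(55)) + K(25) = (-995 + (-4 + 55)) - 37/25 = (-995 + 51) - 37*1/25 = -944 - 37/25 = -23637/25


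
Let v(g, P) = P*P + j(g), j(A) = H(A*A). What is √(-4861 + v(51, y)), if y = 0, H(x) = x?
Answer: 2*I*√565 ≈ 47.539*I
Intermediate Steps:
j(A) = A² (j(A) = A*A = A²)
v(g, P) = P² + g² (v(g, P) = P*P + g² = P² + g²)
√(-4861 + v(51, y)) = √(-4861 + (0² + 51²)) = √(-4861 + (0 + 2601)) = √(-4861 + 2601) = √(-2260) = 2*I*√565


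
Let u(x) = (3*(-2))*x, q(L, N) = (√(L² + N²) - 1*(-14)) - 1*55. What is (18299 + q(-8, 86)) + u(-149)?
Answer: 19152 + 2*√1865 ≈ 19238.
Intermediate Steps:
q(L, N) = -41 + √(L² + N²) (q(L, N) = (√(L² + N²) + 14) - 55 = (14 + √(L² + N²)) - 55 = -41 + √(L² + N²))
u(x) = -6*x
(18299 + q(-8, 86)) + u(-149) = (18299 + (-41 + √((-8)² + 86²))) - 6*(-149) = (18299 + (-41 + √(64 + 7396))) + 894 = (18299 + (-41 + √7460)) + 894 = (18299 + (-41 + 2*√1865)) + 894 = (18258 + 2*√1865) + 894 = 19152 + 2*√1865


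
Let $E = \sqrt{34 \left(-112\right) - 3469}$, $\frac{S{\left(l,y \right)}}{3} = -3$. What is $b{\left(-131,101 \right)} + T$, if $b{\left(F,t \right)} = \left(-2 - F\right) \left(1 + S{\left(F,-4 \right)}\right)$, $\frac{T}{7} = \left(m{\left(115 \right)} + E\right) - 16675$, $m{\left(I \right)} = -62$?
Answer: $-118191 + 7 i \sqrt{7277} \approx -1.1819 \cdot 10^{5} + 597.14 i$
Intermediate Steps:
$S{\left(l,y \right)} = -9$ ($S{\left(l,y \right)} = 3 \left(-3\right) = -9$)
$E = i \sqrt{7277}$ ($E = \sqrt{-3808 - 3469} = \sqrt{-7277} = i \sqrt{7277} \approx 85.305 i$)
$T = -117159 + 7 i \sqrt{7277}$ ($T = 7 \left(\left(-62 + i \sqrt{7277}\right) - 16675\right) = 7 \left(-16737 + i \sqrt{7277}\right) = -117159 + 7 i \sqrt{7277} \approx -1.1716 \cdot 10^{5} + 597.14 i$)
$b{\left(F,t \right)} = 16 + 8 F$ ($b{\left(F,t \right)} = \left(-2 - F\right) \left(1 - 9\right) = \left(-2 - F\right) \left(-8\right) = 16 + 8 F$)
$b{\left(-131,101 \right)} + T = \left(16 + 8 \left(-131\right)\right) - \left(117159 - 7 i \sqrt{7277}\right) = \left(16 - 1048\right) - \left(117159 - 7 i \sqrt{7277}\right) = -1032 - \left(117159 - 7 i \sqrt{7277}\right) = -118191 + 7 i \sqrt{7277}$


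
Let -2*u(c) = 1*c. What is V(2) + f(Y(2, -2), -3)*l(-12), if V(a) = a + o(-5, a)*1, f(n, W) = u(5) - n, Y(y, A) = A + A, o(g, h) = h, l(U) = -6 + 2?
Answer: -2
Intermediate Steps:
l(U) = -4
Y(y, A) = 2*A
u(c) = -c/2
f(n, W) = -5/2 - n (f(n, W) = -½*5 - n = -5/2 - n)
V(a) = 2*a (V(a) = a + a*1 = a + a = 2*a)
V(2) + f(Y(2, -2), -3)*l(-12) = 2*2 + (-5/2 - 2*(-2))*(-4) = 4 + (-5/2 - 1*(-4))*(-4) = 4 + (-5/2 + 4)*(-4) = 4 + (3/2)*(-4) = 4 - 6 = -2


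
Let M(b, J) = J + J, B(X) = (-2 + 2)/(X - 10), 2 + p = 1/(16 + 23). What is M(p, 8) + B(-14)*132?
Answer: 16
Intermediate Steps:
p = -77/39 (p = -2 + 1/(16 + 23) = -2 + 1/39 = -77/39 ≈ -1.9744)
B(X) = 0 (B(X) = 0/(-10 + X) = 0)
M(b, J) = 2*J
M(p, 8) + B(-14)*132 = 2*8 + 0*132 = 16 + 0 = 16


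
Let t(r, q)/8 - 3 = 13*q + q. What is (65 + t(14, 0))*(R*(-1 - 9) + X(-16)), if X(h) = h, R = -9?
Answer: 6586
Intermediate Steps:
t(r, q) = 24 + 112*q (t(r, q) = 24 + 8*(13*q + q) = 24 + 8*(14*q) = 24 + 112*q)
(65 + t(14, 0))*(R*(-1 - 9) + X(-16)) = (65 + (24 + 112*0))*(-9*(-1 - 9) - 16) = (65 + (24 + 0))*(-9*(-10) - 16) = (65 + 24)*(90 - 16) = 89*74 = 6586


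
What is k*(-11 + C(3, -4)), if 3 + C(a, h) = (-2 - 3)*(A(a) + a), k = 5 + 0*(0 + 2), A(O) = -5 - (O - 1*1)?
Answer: 30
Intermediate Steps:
A(O) = -4 - O (A(O) = -5 - (O - 1) = -5 - (-1 + O) = -5 + (1 - O) = -4 - O)
k = 5 (k = 5 + 0*2 = 5 + 0 = 5)
C(a, h) = 17 (C(a, h) = -3 + (-2 - 3)*((-4 - a) + a) = -3 - 5*(-4) = -3 + 20 = 17)
k*(-11 + C(3, -4)) = 5*(-11 + 17) = 5*6 = 30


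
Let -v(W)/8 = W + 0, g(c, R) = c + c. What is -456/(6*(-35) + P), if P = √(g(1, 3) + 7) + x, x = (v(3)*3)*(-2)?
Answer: 152/21 ≈ 7.2381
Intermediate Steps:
g(c, R) = 2*c
v(W) = -8*W (v(W) = -8*(W + 0) = -8*W)
x = 144 (x = (-8*3*3)*(-2) = -24*3*(-2) = -72*(-2) = 144)
P = 147 (P = √(2*1 + 7) + 144 = √(2 + 7) + 144 = √9 + 144 = 3 + 144 = 147)
-456/(6*(-35) + P) = -456/(6*(-35) + 147) = -456/(-210 + 147) = -456/(-63) = -456*(-1/63) = 152/21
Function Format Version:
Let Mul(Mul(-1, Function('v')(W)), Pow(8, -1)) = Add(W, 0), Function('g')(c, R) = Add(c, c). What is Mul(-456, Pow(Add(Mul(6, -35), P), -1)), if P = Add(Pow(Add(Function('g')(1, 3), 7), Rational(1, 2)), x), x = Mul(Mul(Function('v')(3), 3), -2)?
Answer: Rational(152, 21) ≈ 7.2381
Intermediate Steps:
Function('g')(c, R) = Mul(2, c)
Function('v')(W) = Mul(-8, W) (Function('v')(W) = Mul(-8, Add(W, 0)) = Mul(-8, W))
x = 144 (x = Mul(Mul(Mul(-8, 3), 3), -2) = Mul(Mul(-24, 3), -2) = Mul(-72, -2) = 144)
P = 147 (P = Add(Pow(Add(Mul(2, 1), 7), Rational(1, 2)), 144) = Add(Pow(Add(2, 7), Rational(1, 2)), 144) = Add(Pow(9, Rational(1, 2)), 144) = Add(3, 144) = 147)
Mul(-456, Pow(Add(Mul(6, -35), P), -1)) = Mul(-456, Pow(Add(Mul(6, -35), 147), -1)) = Mul(-456, Pow(Add(-210, 147), -1)) = Mul(-456, Pow(-63, -1)) = Mul(-456, Rational(-1, 63)) = Rational(152, 21)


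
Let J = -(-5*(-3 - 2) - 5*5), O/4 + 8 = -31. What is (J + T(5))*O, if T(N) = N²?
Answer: -3900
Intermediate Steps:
O = -156 (O = -32 + 4*(-31) = -32 - 124 = -156)
J = 0 (J = -(-5*(-5) - 1*25) = -(25 - 25) = -1*0 = 0)
(J + T(5))*O = (0 + 5²)*(-156) = (0 + 25)*(-156) = 25*(-156) = -3900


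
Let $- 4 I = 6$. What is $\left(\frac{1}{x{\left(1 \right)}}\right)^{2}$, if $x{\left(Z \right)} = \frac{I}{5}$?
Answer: $\frac{100}{9} \approx 11.111$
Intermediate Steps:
$I = - \frac{3}{2}$ ($I = \left(- \frac{1}{4}\right) 6 = - \frac{3}{2} \approx -1.5$)
$x{\left(Z \right)} = - \frac{3}{10}$ ($x{\left(Z \right)} = - \frac{3}{2 \cdot 5} = \left(- \frac{3}{2}\right) \frac{1}{5} = - \frac{3}{10}$)
$\left(\frac{1}{x{\left(1 \right)}}\right)^{2} = \left(\frac{1}{- \frac{3}{10}}\right)^{2} = \left(- \frac{10}{3}\right)^{2} = \frac{100}{9}$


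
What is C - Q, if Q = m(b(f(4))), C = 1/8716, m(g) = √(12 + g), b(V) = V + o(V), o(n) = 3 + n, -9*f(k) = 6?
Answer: 1/8716 - √123/3 ≈ -3.6967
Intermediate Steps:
f(k) = -⅔ (f(k) = -⅑*6 = -⅔)
b(V) = 3 + 2*V (b(V) = V + (3 + V) = 3 + 2*V)
C = 1/8716 ≈ 0.00011473
Q = √123/3 (Q = √(12 + (3 + 2*(-⅔))) = √(12 + (3 - 4/3)) = √(12 + 5/3) = √(41/3) = √123/3 ≈ 3.6968)
C - Q = 1/8716 - √123/3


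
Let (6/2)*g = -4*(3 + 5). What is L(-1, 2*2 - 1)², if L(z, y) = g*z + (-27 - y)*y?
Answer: 56644/9 ≈ 6293.8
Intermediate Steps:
g = -32/3 (g = (-4*(3 + 5))/3 = (-4*8)/3 = (⅓)*(-32) = -32/3 ≈ -10.667)
L(z, y) = -32*z/3 + y*(-27 - y) (L(z, y) = -32*z/3 + (-27 - y)*y = -32*z/3 + y*(-27 - y))
L(-1, 2*2 - 1)² = (-(2*2 - 1)² - 27*(2*2 - 1) - 32/3*(-1))² = (-(4 - 1)² - 27*(4 - 1) + 32/3)² = (-1*3² - 27*3 + 32/3)² = (-1*9 - 81 + 32/3)² = (-9 - 81 + 32/3)² = (-238/3)² = 56644/9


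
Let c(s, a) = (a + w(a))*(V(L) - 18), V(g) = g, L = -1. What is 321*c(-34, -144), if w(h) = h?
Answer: 1756512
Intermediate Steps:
c(s, a) = -38*a (c(s, a) = (a + a)*(-1 - 18) = (2*a)*(-19) = -38*a)
321*c(-34, -144) = 321*(-38*(-144)) = 321*5472 = 1756512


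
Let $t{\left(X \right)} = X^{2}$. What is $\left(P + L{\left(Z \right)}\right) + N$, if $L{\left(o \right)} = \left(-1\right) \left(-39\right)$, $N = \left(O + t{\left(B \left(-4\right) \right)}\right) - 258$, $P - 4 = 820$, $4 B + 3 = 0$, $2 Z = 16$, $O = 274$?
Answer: $888$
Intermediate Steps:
$Z = 8$ ($Z = \frac{1}{2} \cdot 16 = 8$)
$B = - \frac{3}{4}$ ($B = - \frac{3}{4} + \frac{1}{4} \cdot 0 = - \frac{3}{4} + 0 = - \frac{3}{4} \approx -0.75$)
$P = 824$ ($P = 4 + 820 = 824$)
$N = 25$ ($N = \left(274 + \left(\left(- \frac{3}{4}\right) \left(-4\right)\right)^{2}\right) - 258 = \left(274 + 3^{2}\right) - 258 = \left(274 + 9\right) - 258 = 283 - 258 = 25$)
$L{\left(o \right)} = 39$
$\left(P + L{\left(Z \right)}\right) + N = \left(824 + 39\right) + 25 = 863 + 25 = 888$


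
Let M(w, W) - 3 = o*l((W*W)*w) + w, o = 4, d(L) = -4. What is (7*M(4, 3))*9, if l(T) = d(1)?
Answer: -567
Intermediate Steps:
l(T) = -4
M(w, W) = -13 + w (M(w, W) = 3 + (4*(-4) + w) = 3 + (-16 + w) = -13 + w)
(7*M(4, 3))*9 = (7*(-13 + 4))*9 = (7*(-9))*9 = -63*9 = -567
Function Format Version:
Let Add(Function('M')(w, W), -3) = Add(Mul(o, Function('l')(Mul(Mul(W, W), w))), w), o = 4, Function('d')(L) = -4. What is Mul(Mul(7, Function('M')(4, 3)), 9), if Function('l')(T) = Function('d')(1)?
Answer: -567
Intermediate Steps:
Function('l')(T) = -4
Function('M')(w, W) = Add(-13, w) (Function('M')(w, W) = Add(3, Add(Mul(4, -4), w)) = Add(3, Add(-16, w)) = Add(-13, w))
Mul(Mul(7, Function('M')(4, 3)), 9) = Mul(Mul(7, Add(-13, 4)), 9) = Mul(Mul(7, -9), 9) = Mul(-63, 9) = -567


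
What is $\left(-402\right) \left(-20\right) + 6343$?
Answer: $14383$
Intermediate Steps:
$\left(-402\right) \left(-20\right) + 6343 = 8040 + 6343 = 14383$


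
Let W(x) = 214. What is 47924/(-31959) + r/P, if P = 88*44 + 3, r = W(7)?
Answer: -178866274/123841125 ≈ -1.4443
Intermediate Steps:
r = 214
P = 3875 (P = 3872 + 3 = 3875)
47924/(-31959) + r/P = 47924/(-31959) + 214/3875 = 47924*(-1/31959) + 214*(1/3875) = -47924/31959 + 214/3875 = -178866274/123841125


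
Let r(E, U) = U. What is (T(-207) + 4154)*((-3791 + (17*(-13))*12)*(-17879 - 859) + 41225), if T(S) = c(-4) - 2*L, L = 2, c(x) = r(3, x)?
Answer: 500713079214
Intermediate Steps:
c(x) = x
T(S) = -8 (T(S) = -4 - 2*2 = -4 - 4 = -8)
(T(-207) + 4154)*((-3791 + (17*(-13))*12)*(-17879 - 859) + 41225) = (-8 + 4154)*((-3791 + (17*(-13))*12)*(-17879 - 859) + 41225) = 4146*((-3791 - 221*12)*(-18738) + 41225) = 4146*((-3791 - 2652)*(-18738) + 41225) = 4146*(-6443*(-18738) + 41225) = 4146*(120728934 + 41225) = 4146*120770159 = 500713079214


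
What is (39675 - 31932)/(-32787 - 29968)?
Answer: -7743/62755 ≈ -0.12338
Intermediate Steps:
(39675 - 31932)/(-32787 - 29968) = 7743/(-62755) = 7743*(-1/62755) = -7743/62755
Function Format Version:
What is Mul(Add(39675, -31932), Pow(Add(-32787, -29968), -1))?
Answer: Rational(-7743, 62755) ≈ -0.12338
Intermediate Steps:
Mul(Add(39675, -31932), Pow(Add(-32787, -29968), -1)) = Mul(7743, Pow(-62755, -1)) = Mul(7743, Rational(-1, 62755)) = Rational(-7743, 62755)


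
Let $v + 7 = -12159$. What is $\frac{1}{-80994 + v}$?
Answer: $- \frac{1}{93160} \approx -1.0734 \cdot 10^{-5}$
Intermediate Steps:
$v = -12166$ ($v = -7 - 12159 = -12166$)
$\frac{1}{-80994 + v} = \frac{1}{-80994 - 12166} = \frac{1}{-93160} = - \frac{1}{93160}$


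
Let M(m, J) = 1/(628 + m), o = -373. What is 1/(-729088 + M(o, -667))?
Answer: -255/185917439 ≈ -1.3716e-6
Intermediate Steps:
1/(-729088 + M(o, -667)) = 1/(-729088 + 1/(628 - 373)) = 1/(-729088 + 1/255) = 1/(-185917439/255) = -255/185917439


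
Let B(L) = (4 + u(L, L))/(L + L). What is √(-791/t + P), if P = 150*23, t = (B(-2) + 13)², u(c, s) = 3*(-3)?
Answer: √11196394/57 ≈ 58.704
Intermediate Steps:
u(c, s) = -9
B(L) = -5/(2*L) (B(L) = (4 - 9)/(L + L) = -5*1/(2*L) = -5/(2*L))
t = 3249/16 (t = (-5/2/(-2) + 13)² = (-5/2*(-½) + 13)² = (5/4 + 13)² = (57/4)² = 3249/16 ≈ 203.06)
P = 3450
√(-791/t + P) = √(-791/3249/16 + 3450) = √(-791*16/3249 + 3450) = √(-12656/3249 + 3450) = √(11196394/3249) = √11196394/57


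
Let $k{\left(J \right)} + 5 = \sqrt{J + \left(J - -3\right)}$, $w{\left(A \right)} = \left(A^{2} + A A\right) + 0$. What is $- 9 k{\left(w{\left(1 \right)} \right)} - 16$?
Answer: $29 - 9 \sqrt{7} \approx 5.1882$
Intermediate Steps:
$w{\left(A \right)} = 2 A^{2}$ ($w{\left(A \right)} = \left(A^{2} + A^{2}\right) + 0 = 2 A^{2} + 0 = 2 A^{2}$)
$k{\left(J \right)} = -5 + \sqrt{3 + 2 J}$ ($k{\left(J \right)} = -5 + \sqrt{J + \left(J - -3\right)} = -5 + \sqrt{J + \left(J + 3\right)} = -5 + \sqrt{J + \left(3 + J\right)} = -5 + \sqrt{3 + 2 J}$)
$- 9 k{\left(w{\left(1 \right)} \right)} - 16 = - 9 \left(-5 + \sqrt{3 + 2 \cdot 2 \cdot 1^{2}}\right) - 16 = - 9 \left(-5 + \sqrt{3 + 2 \cdot 2 \cdot 1}\right) - 16 = - 9 \left(-5 + \sqrt{3 + 2 \cdot 2}\right) - 16 = - 9 \left(-5 + \sqrt{3 + 4}\right) - 16 = - 9 \left(-5 + \sqrt{7}\right) - 16 = \left(45 - 9 \sqrt{7}\right) - 16 = 29 - 9 \sqrt{7}$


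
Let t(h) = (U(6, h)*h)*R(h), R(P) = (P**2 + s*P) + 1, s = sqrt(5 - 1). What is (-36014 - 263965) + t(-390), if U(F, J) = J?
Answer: 23015624121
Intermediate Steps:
s = 2 (s = sqrt(4) = 2)
R(P) = 1 + P**2 + 2*P (R(P) = (P**2 + 2*P) + 1 = 1 + P**2 + 2*P)
t(h) = h**2*(1 + h**2 + 2*h) (t(h) = (h*h)*(1 + h**2 + 2*h) = h**2*(1 + h**2 + 2*h))
(-36014 - 263965) + t(-390) = (-36014 - 263965) + (-390)**2*(1 + (-390)**2 + 2*(-390)) = -299979 + 152100*(1 + 152100 - 780) = -299979 + 152100*151321 = -299979 + 23015924100 = 23015624121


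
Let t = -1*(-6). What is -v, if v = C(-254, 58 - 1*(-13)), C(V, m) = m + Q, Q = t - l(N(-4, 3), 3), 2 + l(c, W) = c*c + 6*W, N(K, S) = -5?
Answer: -36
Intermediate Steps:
l(c, W) = -2 + c² + 6*W (l(c, W) = -2 + (c*c + 6*W) = -2 + (c² + 6*W) = -2 + c² + 6*W)
t = 6
Q = -35 (Q = 6 - (-2 + (-5)² + 6*3) = 6 - (-2 + 25 + 18) = 6 - 1*41 = 6 - 41 = -35)
C(V, m) = -35 + m (C(V, m) = m - 35 = -35 + m)
v = 36 (v = -35 + (58 - 1*(-13)) = -35 + (58 + 13) = -35 + 71 = 36)
-v = -1*36 = -36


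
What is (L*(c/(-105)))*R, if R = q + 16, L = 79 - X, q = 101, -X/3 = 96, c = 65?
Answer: -186069/7 ≈ -26581.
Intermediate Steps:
X = -288 (X = -3*96 = -288)
L = 367 (L = 79 - 1*(-288) = 79 + 288 = 367)
R = 117 (R = 101 + 16 = 117)
(L*(c/(-105)))*R = (367*(65/(-105)))*117 = (367*(65*(-1/105)))*117 = (367*(-13/21))*117 = -4771/21*117 = -186069/7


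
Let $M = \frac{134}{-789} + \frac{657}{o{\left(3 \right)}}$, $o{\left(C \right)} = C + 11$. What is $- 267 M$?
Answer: $- \frac{45968233}{3682} \approx -12485.0$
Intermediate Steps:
$o{\left(C \right)} = 11 + C$
$M = \frac{516497}{11046}$ ($M = \frac{134}{-789} + \frac{657}{11 + 3} = 134 \left(- \frac{1}{789}\right) + \frac{657}{14} = - \frac{134}{789} + 657 \cdot \frac{1}{14} = - \frac{134}{789} + \frac{657}{14} = \frac{516497}{11046} \approx 46.759$)
$- 267 M = \left(-267\right) \frac{516497}{11046} = - \frac{45968233}{3682}$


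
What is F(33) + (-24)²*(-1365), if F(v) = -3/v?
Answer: -8648641/11 ≈ -7.8624e+5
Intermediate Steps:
F(33) + (-24)²*(-1365) = -3/33 + (-24)²*(-1365) = -3*1/33 + 576*(-1365) = -1/11 - 786240 = -8648641/11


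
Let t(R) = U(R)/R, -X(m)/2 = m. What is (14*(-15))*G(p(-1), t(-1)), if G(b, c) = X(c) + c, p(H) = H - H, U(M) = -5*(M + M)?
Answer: -2100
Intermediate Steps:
X(m) = -2*m
U(M) = -10*M
p(H) = 0
t(R) = -10 (t(R) = (-10*R)/R = -10)
G(b, c) = -c (G(b, c) = -2*c + c = -c)
(14*(-15))*G(p(-1), t(-1)) = (14*(-15))*(-1*(-10)) = -210*10 = -2100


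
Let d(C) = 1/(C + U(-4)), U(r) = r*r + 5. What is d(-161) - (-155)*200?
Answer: 4339999/140 ≈ 31000.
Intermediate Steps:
U(r) = 5 + r² (U(r) = r² + 5 = 5 + r²)
d(C) = 1/(21 + C) (d(C) = 1/(C + (5 + (-4)²)) = 1/(C + (5 + 16)) = 1/(C + 21) = 1/(21 + C))
d(-161) - (-155)*200 = 1/(21 - 161) - (-155)*200 = 1/(-140) - 1*(-31000) = -1/140 + 31000 = 4339999/140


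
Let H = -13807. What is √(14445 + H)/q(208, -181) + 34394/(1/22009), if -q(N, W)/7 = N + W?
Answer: 756977546 - √638/189 ≈ 7.5698e+8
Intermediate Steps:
q(N, W) = -7*N - 7*W (q(N, W) = -7*(N + W) = -7*N - 7*W)
√(14445 + H)/q(208, -181) + 34394/(1/22009) = √(14445 - 13807)/(-7*208 - 7*(-181)) + 34394/(1/22009) = √638/(-1456 + 1267) + 34394/(1/22009) = √638/(-189) + 34394*22009 = √638*(-1/189) + 756977546 = -√638/189 + 756977546 = 756977546 - √638/189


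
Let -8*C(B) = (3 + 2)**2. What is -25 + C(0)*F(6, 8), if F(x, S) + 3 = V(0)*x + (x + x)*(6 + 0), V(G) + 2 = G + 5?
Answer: -2375/8 ≈ -296.88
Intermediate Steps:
V(G) = 3 + G (V(G) = -2 + (G + 5) = -2 + (5 + G) = 3 + G)
C(B) = -25/8 (C(B) = -(3 + 2)**2/8 = -1/8*5**2 = -1/8*25 = -25/8)
F(x, S) = -3 + 15*x (F(x, S) = -3 + ((3 + 0)*x + (x + x)*(6 + 0)) = -3 + (3*x + (2*x)*6) = -3 + (3*x + 12*x) = -3 + 15*x)
-25 + C(0)*F(6, 8) = -25 - 25*(-3 + 15*6)/8 = -25 - 25*(-3 + 90)/8 = -25 - 25/8*87 = -25 - 2175/8 = -2375/8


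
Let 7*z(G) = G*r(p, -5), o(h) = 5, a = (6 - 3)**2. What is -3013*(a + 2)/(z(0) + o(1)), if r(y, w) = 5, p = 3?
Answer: -33143/5 ≈ -6628.6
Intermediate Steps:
a = 9 (a = 3**2 = 9)
z(G) = 5*G/7 (z(G) = (G*5)/7 = (5*G)/7 = 5*G/7)
-3013*(a + 2)/(z(0) + o(1)) = -3013*(9 + 2)/((5/7)*0 + 5) = -33143/(0 + 5) = -33143/5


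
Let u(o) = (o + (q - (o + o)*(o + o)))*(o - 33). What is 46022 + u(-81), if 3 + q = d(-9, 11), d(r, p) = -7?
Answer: 3048212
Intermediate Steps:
q = -10 (q = -3 - 7 = -10)
u(o) = (-33 + o)*(-10 + o - 4*o**2) (u(o) = (o + (-10 - (o + o)*(o + o)))*(o - 33) = (o + (-10 - 2*o*2*o))*(-33 + o) = (o + (-10 - 4*o**2))*(-33 + o) = (-10 + o - 4*o**2)*(-33 + o) = (-33 + o)*(-10 + o - 4*o**2))
46022 + u(-81) = 46022 + (330 - 43*(-81) - 4*(-81)**3 + 133*(-81)**2) = 46022 + (330 + 3483 - 4*(-531441) + 133*6561) = 46022 + (330 + 3483 + 2125764 + 872613) = 46022 + 3002190 = 3048212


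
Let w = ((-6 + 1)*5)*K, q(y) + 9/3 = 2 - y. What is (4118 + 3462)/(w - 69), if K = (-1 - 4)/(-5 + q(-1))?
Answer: -3790/47 ≈ -80.638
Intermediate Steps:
q(y) = -1 - y (q(y) = -3 + (2 - y) = -1 - y)
K = 1 (K = (-1 - 4)/(-5 + (-1 - 1*(-1))) = -5/(-5 + (-1 + 1)) = -5/(-5 + 0) = -5/(-5) = -5*(-⅕) = 1)
w = -25 (w = ((-6 + 1)*5)*1 = -5*5*1 = -25*1 = -25)
(4118 + 3462)/(w - 69) = (4118 + 3462)/(-25 - 69) = 7580/(-94) = 7580*(-1/94) = -3790/47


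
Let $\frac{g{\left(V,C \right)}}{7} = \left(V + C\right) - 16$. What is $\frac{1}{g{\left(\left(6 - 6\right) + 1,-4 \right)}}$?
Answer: $- \frac{1}{133} \approx -0.0075188$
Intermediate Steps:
$g{\left(V,C \right)} = -112 + 7 C + 7 V$ ($g{\left(V,C \right)} = 7 \left(\left(V + C\right) - 16\right) = 7 \left(\left(C + V\right) - 16\right) = 7 \left(-16 + C + V\right) = -112 + 7 C + 7 V$)
$\frac{1}{g{\left(\left(6 - 6\right) + 1,-4 \right)}} = \frac{1}{-112 + 7 \left(-4\right) + 7 \left(\left(6 - 6\right) + 1\right)} = \frac{1}{-112 - 28 + 7 \left(0 + 1\right)} = \frac{1}{-112 - 28 + 7 \cdot 1} = \frac{1}{-112 - 28 + 7} = \frac{1}{-133} = - \frac{1}{133}$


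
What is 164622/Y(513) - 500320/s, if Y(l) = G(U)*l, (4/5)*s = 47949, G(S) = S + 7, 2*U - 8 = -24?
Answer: -899865734/2733093 ≈ -329.25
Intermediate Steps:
U = -8 (U = 4 + (1/2)*(-24) = 4 - 12 = -8)
G(S) = 7 + S
s = 239745/4 (s = (5/4)*47949 = 239745/4 ≈ 59936.)
Y(l) = -l (Y(l) = (7 - 8)*l = -l)
164622/Y(513) - 500320/s = 164622/((-1*513)) - 500320/239745/4 = 164622/(-513) - 500320*4/239745 = 164622*(-1/513) - 400256/47949 = -54874/171 - 400256/47949 = -899865734/2733093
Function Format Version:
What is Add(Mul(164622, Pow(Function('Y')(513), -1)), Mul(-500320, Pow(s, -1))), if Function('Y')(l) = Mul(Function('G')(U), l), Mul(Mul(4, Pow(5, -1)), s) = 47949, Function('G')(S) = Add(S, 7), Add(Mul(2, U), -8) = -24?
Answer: Rational(-899865734, 2733093) ≈ -329.25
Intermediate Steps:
U = -8 (U = Add(4, Mul(Rational(1, 2), -24)) = Add(4, -12) = -8)
Function('G')(S) = Add(7, S)
s = Rational(239745, 4) (s = Mul(Rational(5, 4), 47949) = Rational(239745, 4) ≈ 59936.)
Function('Y')(l) = Mul(-1, l) (Function('Y')(l) = Mul(Add(7, -8), l) = Mul(-1, l))
Add(Mul(164622, Pow(Function('Y')(513), -1)), Mul(-500320, Pow(s, -1))) = Add(Mul(164622, Pow(Mul(-1, 513), -1)), Mul(-500320, Pow(Rational(239745, 4), -1))) = Add(Mul(164622, Pow(-513, -1)), Mul(-500320, Rational(4, 239745))) = Add(Mul(164622, Rational(-1, 513)), Rational(-400256, 47949)) = Add(Rational(-54874, 171), Rational(-400256, 47949)) = Rational(-899865734, 2733093)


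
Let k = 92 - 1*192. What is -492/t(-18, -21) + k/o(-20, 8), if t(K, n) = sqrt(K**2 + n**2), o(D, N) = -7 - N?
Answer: 20/3 - 164*sqrt(85)/85 ≈ -11.122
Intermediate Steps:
k = -100 (k = 92 - 192 = -100)
-492/t(-18, -21) + k/o(-20, 8) = -492/sqrt((-18)**2 + (-21)**2) - 100/(-7 - 1*8) = -492/sqrt(324 + 441) - 100/(-7 - 8) = -492*sqrt(85)/255 - 100/(-15) = -492*sqrt(85)/255 - 100*(-1/15) = -164*sqrt(85)/85 + 20/3 = 20/3 - 164*sqrt(85)/85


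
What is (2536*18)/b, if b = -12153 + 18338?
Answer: 45648/6185 ≈ 7.3804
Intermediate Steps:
b = 6185
(2536*18)/b = (2536*18)/6185 = 45648*(1/6185) = 45648/6185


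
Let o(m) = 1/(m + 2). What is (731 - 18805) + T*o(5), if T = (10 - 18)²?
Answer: -126454/7 ≈ -18065.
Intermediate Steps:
o(m) = 1/(2 + m)
T = 64 (T = (-8)² = 64)
(731 - 18805) + T*o(5) = (731 - 18805) + 64/(2 + 5) = -18074 + 64/7 = -126454/7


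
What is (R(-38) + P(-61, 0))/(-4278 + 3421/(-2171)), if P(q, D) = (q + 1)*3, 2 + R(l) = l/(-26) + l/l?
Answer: 389778/9290959 ≈ 0.041952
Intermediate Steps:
R(l) = -1 - l/26 (R(l) = -2 + (l/(-26) + l/l) = -2 + (l*(-1/26) + 1) = -2 + (-l/26 + 1) = -2 + (1 - l/26) = -1 - l/26)
P(q, D) = 3 + 3*q (P(q, D) = (1 + q)*3 = 3 + 3*q)
(R(-38) + P(-61, 0))/(-4278 + 3421/(-2171)) = ((-1 - 1/26*(-38)) + (3 + 3*(-61)))/(-4278 + 3421/(-2171)) = ((-1 + 19/13) + (3 - 183))/(-4278 + 3421*(-1/2171)) = (6/13 - 180)/(-4278 - 3421/2171) = -2334/(13*(-9290959/2171)) = -2334/13*(-2171/9290959) = 389778/9290959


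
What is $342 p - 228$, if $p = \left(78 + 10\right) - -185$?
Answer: $93138$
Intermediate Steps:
$p = 273$ ($p = 88 + 185 = 273$)
$342 p - 228 = 342 \cdot 273 - 228 = 93366 - 228 = 93138$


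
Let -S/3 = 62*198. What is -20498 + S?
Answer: -57326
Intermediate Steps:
S = -36828 (S = -186*198 = -3*12276 = -36828)
-20498 + S = -20498 - 36828 = -57326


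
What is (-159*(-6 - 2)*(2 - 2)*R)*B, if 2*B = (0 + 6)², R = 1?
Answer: 0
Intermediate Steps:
B = 18 (B = (0 + 6)²/2 = (½)*6² = (½)*36 = 18)
(-159*(-6 - 2)*(2 - 2)*R)*B = -159*(-6 - 2)*(2 - 2)*1*18 = -(-1272)*0*1*18 = -(-1272)*0*18 = -159*0*18 = 0*18 = 0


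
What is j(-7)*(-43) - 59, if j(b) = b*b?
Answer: -2166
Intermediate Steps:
j(b) = b**2
j(-7)*(-43) - 59 = (-7)**2*(-43) - 59 = 49*(-43) - 59 = -2107 - 59 = -2166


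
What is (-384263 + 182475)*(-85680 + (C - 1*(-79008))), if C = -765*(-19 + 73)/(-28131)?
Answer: 12621753438312/9377 ≈ 1.3460e+9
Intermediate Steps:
C = 13770/9377 (C = -765*54*(-1/28131) = -41310*(-1/28131) = 13770/9377 ≈ 1.4685)
(-384263 + 182475)*(-85680 + (C - 1*(-79008))) = (-384263 + 182475)*(-85680 + (13770/9377 - 1*(-79008))) = -201788*(-85680 + (13770/9377 + 79008)) = -201788*(-85680 + 740871786/9377) = -201788*(-62549574/9377) = 12621753438312/9377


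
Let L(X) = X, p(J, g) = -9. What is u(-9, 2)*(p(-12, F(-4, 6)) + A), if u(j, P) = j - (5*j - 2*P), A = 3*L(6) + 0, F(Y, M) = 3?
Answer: 360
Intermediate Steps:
A = 18 (A = 3*6 + 0 = 18 + 0 = 18)
u(j, P) = -4*j + 2*P (u(j, P) = j - (-2*P + 5*j) = j + (-5*j + 2*P) = -4*j + 2*P)
u(-9, 2)*(p(-12, F(-4, 6)) + A) = (-4*(-9) + 2*2)*(-9 + 18) = (36 + 4)*9 = 40*9 = 360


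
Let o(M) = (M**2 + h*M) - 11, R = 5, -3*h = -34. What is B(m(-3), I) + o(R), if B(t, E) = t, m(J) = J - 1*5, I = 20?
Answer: 188/3 ≈ 62.667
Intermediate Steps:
h = 34/3 (h = -1/3*(-34) = 34/3 ≈ 11.333)
m(J) = -5 + J (m(J) = J - 5 = -5 + J)
o(M) = -11 + M**2 + 34*M/3 (o(M) = (M**2 + 34*M/3) - 11 = -11 + M**2 + 34*M/3)
B(m(-3), I) + o(R) = (-5 - 3) + (-11 + 5**2 + (34/3)*5) = -8 + (-11 + 25 + 170/3) = -8 + 212/3 = 188/3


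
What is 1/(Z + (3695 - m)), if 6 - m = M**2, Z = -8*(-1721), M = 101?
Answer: 1/27658 ≈ 3.6156e-5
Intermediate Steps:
Z = 13768
m = -10195 (m = 6 - 1*101**2 = 6 - 1*10201 = 6 - 10201 = -10195)
1/(Z + (3695 - m)) = 1/(13768 + (3695 - 1*(-10195))) = 1/(13768 + (3695 + 10195)) = 1/(13768 + 13890) = 1/27658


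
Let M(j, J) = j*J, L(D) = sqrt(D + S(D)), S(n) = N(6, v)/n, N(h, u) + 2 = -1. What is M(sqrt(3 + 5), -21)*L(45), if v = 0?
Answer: -28*sqrt(5055)/5 ≈ -398.15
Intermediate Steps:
N(h, u) = -3 (N(h, u) = -2 - 1 = -3)
S(n) = -3/n
L(D) = sqrt(D - 3/D)
M(j, J) = J*j
M(sqrt(3 + 5), -21)*L(45) = (-21*sqrt(3 + 5))*sqrt(45 - 3/45) = (-42*sqrt(2))*sqrt(45 - 3*1/45) = (-42*sqrt(2))*sqrt(45 - 1/15) = (-42*sqrt(2))*sqrt(674/15) = (-42*sqrt(2))*(sqrt(10110)/15) = -28*sqrt(5055)/5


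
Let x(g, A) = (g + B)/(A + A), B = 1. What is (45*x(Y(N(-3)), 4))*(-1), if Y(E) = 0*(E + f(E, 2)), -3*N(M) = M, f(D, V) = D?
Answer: -45/8 ≈ -5.6250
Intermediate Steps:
N(M) = -M/3
Y(E) = 0 (Y(E) = 0*(E + E) = 0*(2*E) = 0)
x(g, A) = (1 + g)/(2*A) (x(g, A) = (g + 1)/(A + A) = (1 + g)/((2*A)) = (1 + g)*(1/(2*A)) = (1 + g)/(2*A))
(45*x(Y(N(-3)), 4))*(-1) = (45*((½)*(1 + 0)/4))*(-1) = (45*((½)*(¼)*1))*(-1) = (45*(⅛))*(-1) = (45/8)*(-1) = -45/8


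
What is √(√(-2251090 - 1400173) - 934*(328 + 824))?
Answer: √(-1075968 + I*√3651263) ≈ 0.921 + 1037.3*I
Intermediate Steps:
√(√(-2251090 - 1400173) - 934*(328 + 824)) = √(√(-3651263) - 934*1152) = √(I*√3651263 - 1075968) = √(-1075968 + I*√3651263)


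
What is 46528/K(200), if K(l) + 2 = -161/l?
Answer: -9305600/561 ≈ -16588.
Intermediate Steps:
K(l) = -2 - 161/l
46528/K(200) = 46528/(-2 - 161/200) = 46528/(-561/200) = 46528*(-200/561) = -9305600/561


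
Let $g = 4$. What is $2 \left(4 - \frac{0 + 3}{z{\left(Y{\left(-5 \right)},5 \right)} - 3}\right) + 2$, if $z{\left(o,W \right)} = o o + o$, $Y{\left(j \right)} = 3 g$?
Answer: $\frac{508}{51} \approx 9.9608$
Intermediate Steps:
$Y{\left(j \right)} = 12$ ($Y{\left(j \right)} = 3 \cdot 4 = 12$)
$z{\left(o,W \right)} = o + o^{2}$ ($z{\left(o,W \right)} = o^{2} + o = o + o^{2}$)
$2 \left(4 - \frac{0 + 3}{z{\left(Y{\left(-5 \right)},5 \right)} - 3}\right) + 2 = 2 \left(4 - \frac{0 + 3}{12 \left(1 + 12\right) - 3}\right) + 2 = 2 \left(4 - \frac{3}{12 \cdot 13 - 3}\right) + 2 = 2 \left(4 - \frac{3}{156 - 3}\right) + 2 = 2 \left(4 - \frac{3}{153}\right) + 2 = 2 \left(4 - 3 \cdot \frac{1}{153}\right) + 2 = 2 \left(4 - \frac{1}{51}\right) + 2 = 2 \cdot \frac{203}{51} + 2 = \frac{406}{51} + 2 = \frac{508}{51}$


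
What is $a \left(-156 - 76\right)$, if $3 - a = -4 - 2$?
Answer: $-2088$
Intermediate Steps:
$a = 9$ ($a = 3 - \left(-4 - 2\right) = 3 - -6 = 3 + 6 = 9$)
$a \left(-156 - 76\right) = 9 \left(-156 - 76\right) = 9 \left(-232\right) = -2088$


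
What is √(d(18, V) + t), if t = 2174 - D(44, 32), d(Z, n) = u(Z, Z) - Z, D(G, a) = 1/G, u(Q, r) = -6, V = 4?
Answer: 3*√115621/22 ≈ 46.368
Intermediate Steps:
d(Z, n) = -6 - Z
t = 95655/44 (t = 2174 - 1/44 = 95655/44 ≈ 2174.0)
√(d(18, V) + t) = √((-6 - 1*18) + 95655/44) = √((-6 - 18) + 95655/44) = √(-24 + 95655/44) = √(94599/44) = 3*√115621/22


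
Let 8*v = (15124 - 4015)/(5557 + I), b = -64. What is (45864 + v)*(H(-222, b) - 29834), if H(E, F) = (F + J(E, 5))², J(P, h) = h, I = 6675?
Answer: -118274337796629/97856 ≈ -1.2087e+9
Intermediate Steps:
H(E, F) = (5 + F)² (H(E, F) = (F + 5)² = (5 + F)²)
v = 11109/97856 (v = ((15124 - 4015)/(5557 + 6675))/8 = (11109/12232)/8 = (11109*(1/12232))/8 = (⅛)*(11109/12232) = 11109/97856 ≈ 0.11352)
(45864 + v)*(H(-222, b) - 29834) = (45864 + 11109/97856)*((5 - 64)² - 29834) = 4488078693*((-59)² - 29834)/97856 = 4488078693*(3481 - 29834)/97856 = (4488078693/97856)*(-26353) = -118274337796629/97856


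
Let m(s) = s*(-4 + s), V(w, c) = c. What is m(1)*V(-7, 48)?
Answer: -144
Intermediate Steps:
m(1)*V(-7, 48) = (1*(-4 + 1))*48 = (1*(-3))*48 = -3*48 = -144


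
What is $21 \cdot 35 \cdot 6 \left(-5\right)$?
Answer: $-22050$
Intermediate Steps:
$21 \cdot 35 \cdot 6 \left(-5\right) = 735 \left(-30\right) = -22050$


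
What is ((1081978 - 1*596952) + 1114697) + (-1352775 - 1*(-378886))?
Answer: 625834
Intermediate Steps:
((1081978 - 1*596952) + 1114697) + (-1352775 - 1*(-378886)) = ((1081978 - 596952) + 1114697) + (-1352775 + 378886) = (485026 + 1114697) - 973889 = 1599723 - 973889 = 625834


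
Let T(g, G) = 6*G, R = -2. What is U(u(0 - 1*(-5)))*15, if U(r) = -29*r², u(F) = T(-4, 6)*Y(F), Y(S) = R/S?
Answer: -451008/5 ≈ -90202.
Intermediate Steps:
Y(S) = -2/S
u(F) = -72/F (u(F) = (6*6)*(-2/F) = 36*(-2/F) = -72/F)
U(u(0 - 1*(-5)))*15 = -29*5184/(0 - 1*(-5))²*15 = -29*5184/(0 + 5)²*15 = -29*(-72/5)²*15 = -29*5184/25*15 = -150336/25*15 = -451008/5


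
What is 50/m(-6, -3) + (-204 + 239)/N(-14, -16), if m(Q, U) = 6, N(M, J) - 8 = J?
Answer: 95/24 ≈ 3.9583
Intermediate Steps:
N(M, J) = 8 + J
50/m(-6, -3) + (-204 + 239)/N(-14, -16) = 50/6 + (-204 + 239)/(8 - 16) = 50*(⅙) + 35/(-8) = 25/3 + 35*(-⅛) = 25/3 - 35/8 = 95/24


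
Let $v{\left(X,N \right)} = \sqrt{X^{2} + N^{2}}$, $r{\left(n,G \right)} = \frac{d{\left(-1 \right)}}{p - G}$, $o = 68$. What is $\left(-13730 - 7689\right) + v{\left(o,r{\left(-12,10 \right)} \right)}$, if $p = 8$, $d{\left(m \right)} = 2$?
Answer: $-21419 + 5 \sqrt{185} \approx -21351.0$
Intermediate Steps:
$r{\left(n,G \right)} = \frac{2}{8 - G}$
$v{\left(X,N \right)} = \sqrt{N^{2} + X^{2}}$
$\left(-13730 - 7689\right) + v{\left(o,r{\left(-12,10 \right)} \right)} = \left(-13730 - 7689\right) + \sqrt{\left(- \frac{2}{-8 + 10}\right)^{2} + 68^{2}} = -21419 + \sqrt{\left(- \frac{2}{2}\right)^{2} + 4624} = -21419 + \sqrt{\left(\left(-2\right) \frac{1}{2}\right)^{2} + 4624} = -21419 + \sqrt{\left(-1\right)^{2} + 4624} = -21419 + \sqrt{1 + 4624} = -21419 + \sqrt{4625} = -21419 + 5 \sqrt{185}$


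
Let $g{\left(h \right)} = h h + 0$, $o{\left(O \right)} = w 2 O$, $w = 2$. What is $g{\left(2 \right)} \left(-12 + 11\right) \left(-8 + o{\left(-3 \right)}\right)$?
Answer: $80$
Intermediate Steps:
$o{\left(O \right)} = 4 O$ ($o{\left(O \right)} = 2 \cdot 2 O = 4 O$)
$g{\left(h \right)} = h^{2}$ ($g{\left(h \right)} = h^{2} + 0 = h^{2}$)
$g{\left(2 \right)} \left(-12 + 11\right) \left(-8 + o{\left(-3 \right)}\right) = 2^{2} \left(-12 + 11\right) \left(-8 + 4 \left(-3\right)\right) = 4 \left(- (-8 - 12)\right) = 4 \left(\left(-1\right) \left(-20\right)\right) = 4 \cdot 20 = 80$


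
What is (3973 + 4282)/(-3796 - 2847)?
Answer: -635/511 ≈ -1.2427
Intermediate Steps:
(3973 + 4282)/(-3796 - 2847) = 8255/(-6643) = 8255*(-1/6643) = -635/511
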